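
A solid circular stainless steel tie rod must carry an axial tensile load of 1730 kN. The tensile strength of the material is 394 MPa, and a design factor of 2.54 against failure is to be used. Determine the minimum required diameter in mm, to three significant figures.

d = 119 mm

Allowable stress σ_allow = 394/2.54 = 155.1 MPa.
Required area A = F/σ_allow = 1730000/155.1 = 11150 mm².
A = πd²/4 → d = √(4A/π) = 119.2 mm.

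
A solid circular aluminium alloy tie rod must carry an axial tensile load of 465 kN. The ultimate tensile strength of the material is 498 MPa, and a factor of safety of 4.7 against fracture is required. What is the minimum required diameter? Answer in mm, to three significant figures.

Allowable stress σ_allow = 498/4.7 = 106.0 MPa.
Required area A = F/σ_allow = 465000/106.0 = 4389 mm².
A = πd²/4 → d = √(4A/π) = 74.75 mm.

d = 74.8 mm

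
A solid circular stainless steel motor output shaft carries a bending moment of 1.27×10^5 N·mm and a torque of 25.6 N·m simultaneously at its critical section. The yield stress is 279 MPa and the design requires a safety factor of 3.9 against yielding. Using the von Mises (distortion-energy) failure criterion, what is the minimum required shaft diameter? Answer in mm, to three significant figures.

d = 26.4 mm

σ_allow = σ_y/n = 279/3.9 = 71.54 MPa.
For a solid shaft σ_b = 32M/(πd³) and τ = 16T/(πd³), so the von Mises stress is σ' = (16/πd³)·√(4M²+3T²).
√(4M²+3T²) = √(4×(127000)² + 3×(25600)²) = 257800 N·mm.
d³ = 16×257800/(π×71.54) = 18360 mm³.
d = 26.38 mm.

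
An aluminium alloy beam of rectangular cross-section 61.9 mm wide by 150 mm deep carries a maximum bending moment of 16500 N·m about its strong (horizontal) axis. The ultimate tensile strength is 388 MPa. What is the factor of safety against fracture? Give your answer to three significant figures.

n = 5.46

Section modulus S = bh²/6 = 61.9×150²/6 = 232100 mm³.
σ = M/S = 1.6500×10^7/232100 = 71.08 MPa.
n = 388/71.08 = 5.458.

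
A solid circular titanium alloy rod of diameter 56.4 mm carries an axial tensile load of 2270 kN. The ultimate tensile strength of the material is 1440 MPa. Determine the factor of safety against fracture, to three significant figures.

A = πd²/4 = 2498 mm².
σ = F/A = 2270000/2498 = 908.6 MPa.
n = 1440/908.6 = 1.585.

n = 1.58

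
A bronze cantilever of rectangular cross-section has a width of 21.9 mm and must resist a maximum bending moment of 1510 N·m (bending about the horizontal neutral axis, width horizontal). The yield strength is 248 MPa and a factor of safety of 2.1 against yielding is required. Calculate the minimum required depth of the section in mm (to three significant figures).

σ_allow = 248/2.1 = 118.1 MPa.
For a rectangular section σ = 6M/(bh²), so h² = 6M/(b σ_allow) = 6×1510000/(21.9×118.1) = 3503 mm².
h = 59.19 mm.

h = 59.2 mm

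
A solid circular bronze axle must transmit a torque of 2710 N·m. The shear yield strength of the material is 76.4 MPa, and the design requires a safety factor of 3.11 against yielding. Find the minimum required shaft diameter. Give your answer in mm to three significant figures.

Allowable shear stress τ_allow = 76.4/3.11 = 24.57 MPa.
For a solid shaft τ = 16T/(πd³), so d³ = 16T/(π τ_allow) = 16×2710000/(π×24.57) = 561800 mm³.
d = (561800)^(1/3) = 82.52 mm.

d = 82.5 mm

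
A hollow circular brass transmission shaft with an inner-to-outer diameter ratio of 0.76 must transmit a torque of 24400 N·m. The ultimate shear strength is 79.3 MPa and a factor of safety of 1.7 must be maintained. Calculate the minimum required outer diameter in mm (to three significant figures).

d_o = 159 mm

τ_allow = 79.3/1.7 = 46.65 MPa.
For a hollow shaft τ = 16T/[πd_o³(1−k⁴)] with k = 0.76, so 1−k⁴ = 0.6664.
d_o³ = 16T/[π τ_allow (1−k⁴)] = 16×2.4400×10^7/(π×46.65×0.6664) = 3.998×10^6 mm³.
d_o = 158.7 mm.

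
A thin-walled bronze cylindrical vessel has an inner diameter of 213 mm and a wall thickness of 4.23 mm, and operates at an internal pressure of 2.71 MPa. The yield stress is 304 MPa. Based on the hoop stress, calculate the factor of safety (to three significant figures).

n = 4.46

σ_h = pD/(2t) = 2.71×213/(2×4.23) = 68.23 MPa.
n = 304/68.23 = 4.455.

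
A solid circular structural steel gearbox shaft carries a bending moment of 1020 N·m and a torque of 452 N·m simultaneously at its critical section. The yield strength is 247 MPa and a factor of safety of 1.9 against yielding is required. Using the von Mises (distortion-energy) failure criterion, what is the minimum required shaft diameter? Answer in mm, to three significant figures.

d = 44.1 mm

σ_allow = σ_y/n = 247/1.9 = 130.0 MPa.
For a solid shaft σ_b = 32M/(πd³) and τ = 16T/(πd³), so the von Mises stress is σ' = (16/πd³)·√(4M²+3T²).
√(4M²+3T²) = √(4×(1.020×10^6)² + 3×(452000)²) = 2.185×10^6 N·mm.
d³ = 16×2.185×10^6/(π×130.0) = 85600 mm³.
d = 44.07 mm.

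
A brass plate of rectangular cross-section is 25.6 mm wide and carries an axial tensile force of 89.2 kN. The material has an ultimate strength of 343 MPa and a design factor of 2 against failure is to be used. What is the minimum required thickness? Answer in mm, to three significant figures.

σ_allow = 343/2 = 171.5 MPa.
Required area A = F/σ_allow = 89200/171.5 = 520.1 mm².
t = A/w = 520.1/25.6 = 20.32 mm.

t = 20.3 mm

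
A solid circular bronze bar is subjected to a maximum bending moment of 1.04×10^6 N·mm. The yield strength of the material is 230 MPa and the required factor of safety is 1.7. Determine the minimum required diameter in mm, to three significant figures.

d = 42.8 mm

σ_allow = 230/1.7 = 135.3 MPa.
For a solid circular section σ = 32M/(πd³), so d³ = 32M/(π σ_allow) = 32×1040000/(π×135.3) = 78300 mm³.
d = 42.78 mm.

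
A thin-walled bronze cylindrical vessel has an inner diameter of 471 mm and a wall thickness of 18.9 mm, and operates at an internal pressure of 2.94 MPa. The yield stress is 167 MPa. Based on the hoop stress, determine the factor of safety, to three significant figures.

σ_h = pD/(2t) = 2.94×471/(2×18.9) = 36.63 MPa.
n = 167/36.63 = 4.559.

n = 4.56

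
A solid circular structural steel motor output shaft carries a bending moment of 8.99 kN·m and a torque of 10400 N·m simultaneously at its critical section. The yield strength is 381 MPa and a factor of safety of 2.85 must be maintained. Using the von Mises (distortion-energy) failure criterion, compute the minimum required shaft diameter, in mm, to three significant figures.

σ_allow = σ_y/n = 381/2.85 = 133.7 MPa.
For a solid shaft σ_b = 32M/(πd³) and τ = 16T/(πd³), so the von Mises stress is σ' = (16/πd³)·√(4M²+3T²).
√(4M²+3T²) = √(4×(8.990×10^6)² + 3×(1.040×10^7)²) = 2.545×10^7 N·mm.
d³ = 16×2.545×10^7/(π×133.7) = 969600 mm³.
d = 98.98 mm.

d = 99.0 mm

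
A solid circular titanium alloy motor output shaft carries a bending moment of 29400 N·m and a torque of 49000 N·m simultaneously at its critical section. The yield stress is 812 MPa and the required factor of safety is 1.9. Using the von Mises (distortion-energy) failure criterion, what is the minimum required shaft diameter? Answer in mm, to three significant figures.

d = 107 mm

σ_allow = σ_y/n = 812/1.9 = 427.4 MPa.
For a solid shaft σ_b = 32M/(πd³) and τ = 16T/(πd³), so the von Mises stress is σ' = (16/πd³)·√(4M²+3T²).
√(4M²+3T²) = √(4×(2.940×10^7)² + 3×(4.900×10^7)²) = 1.032×10^8 N·mm.
d³ = 16×1.032×10^8/(π×427.4) = 1.230×10^6 mm³.
d = 107.2 mm.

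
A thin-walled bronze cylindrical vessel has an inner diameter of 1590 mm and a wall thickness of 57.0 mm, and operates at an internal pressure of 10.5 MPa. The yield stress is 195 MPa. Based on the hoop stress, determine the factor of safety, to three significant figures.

σ_h = pD/(2t) = 10.5×1590/(2×57.0) = 146.4 MPa.
n = 195/146.4 = 1.332.

n = 1.33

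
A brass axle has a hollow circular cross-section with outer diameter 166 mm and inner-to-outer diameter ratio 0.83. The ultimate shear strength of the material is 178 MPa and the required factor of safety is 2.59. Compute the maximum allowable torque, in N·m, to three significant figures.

T_allow = 32400 N·m

τ_allow = 178/2.59 = 68.73 MPa.
For a hollow shaft T_allow = τ_allow·πd_o³(1−k⁴)/16 with 1−k⁴ = 0.5254, so πd_o³(1−k⁴)/16 = 471900 mm³.
T_allow = 68.73×471900 = 3.243×10^7 N·mm = 32430 N·m.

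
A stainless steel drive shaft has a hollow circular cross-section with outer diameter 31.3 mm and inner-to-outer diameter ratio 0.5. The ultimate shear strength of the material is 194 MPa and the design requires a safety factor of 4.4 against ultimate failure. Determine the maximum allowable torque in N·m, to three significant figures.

τ_allow = 194/4.4 = 44.09 MPa.
For a hollow shaft T_allow = τ_allow·πd_o³(1−k⁴)/16 with 1−k⁴ = 0.9375, so πd_o³(1−k⁴)/16 = 5645 mm³.
T_allow = 44.09×5645 = 248900 N·mm = 248.9 N·m.

T_allow = 249 N·m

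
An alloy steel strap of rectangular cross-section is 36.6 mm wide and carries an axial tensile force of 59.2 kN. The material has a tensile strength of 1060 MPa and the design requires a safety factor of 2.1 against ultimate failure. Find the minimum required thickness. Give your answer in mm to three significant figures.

t = 3.20 mm

σ_allow = 1060/2.1 = 504.8 MPa.
Required area A = F/σ_allow = 59200/504.8 = 117.3 mm².
t = A/w = 117.3/36.6 = 3.204 mm.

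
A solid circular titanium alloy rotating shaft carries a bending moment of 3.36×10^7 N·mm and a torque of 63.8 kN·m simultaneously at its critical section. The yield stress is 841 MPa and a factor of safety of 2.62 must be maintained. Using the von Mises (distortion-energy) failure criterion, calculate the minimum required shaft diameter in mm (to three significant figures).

d = 127 mm

σ_allow = σ_y/n = 841/2.62 = 321.0 MPa.
For a solid shaft σ_b = 32M/(πd³) and τ = 16T/(πd³), so the von Mises stress is σ' = (16/πd³)·√(4M²+3T²).
√(4M²+3T²) = √(4×(3.360×10^7)² + 3×(6.380×10^7)²) = 1.293×10^8 N·mm.
d³ = 16×1.293×10^8/(π×321.0) = 2.052×10^6 mm³.
d = 127.1 mm.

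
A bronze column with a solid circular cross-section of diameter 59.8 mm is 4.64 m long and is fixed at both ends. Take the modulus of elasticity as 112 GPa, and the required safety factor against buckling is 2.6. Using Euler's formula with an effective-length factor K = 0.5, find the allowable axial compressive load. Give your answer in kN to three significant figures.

P_allow = 49.6 kN

I = πd⁴/64 = π×59.8⁴/64 = 627700 mm⁴.
Effective length L_e = KL = 0.5×4.64 m = 2320 mm.
Euler critical load P_cr = π²EI/L_e² = π²×112000×627700/2320² = 128900 N.
P_allow = P_cr/n = 128900/2.6 = 49580 N.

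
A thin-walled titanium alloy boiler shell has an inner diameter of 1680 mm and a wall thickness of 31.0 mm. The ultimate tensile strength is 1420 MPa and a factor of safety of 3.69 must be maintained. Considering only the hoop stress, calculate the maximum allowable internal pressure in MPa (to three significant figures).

p_allow = 14.2 MPa

σ_allow = 1420/3.69 = 384.8 MPa.
σ_h = pD/(2t) → p_allow = 2σ_allow t/D = 2×384.8×31.0/1680 = 14.20 MPa.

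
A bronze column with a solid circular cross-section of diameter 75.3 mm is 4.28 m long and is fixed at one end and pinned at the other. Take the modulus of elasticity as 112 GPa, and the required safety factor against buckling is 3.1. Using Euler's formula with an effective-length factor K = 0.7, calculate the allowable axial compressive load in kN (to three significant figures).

I = πd⁴/64 = π×75.3⁴/64 = 1.578×10^6 mm⁴.
Effective length L_e = KL = 0.7×4.28 m = 2996 mm.
Euler critical load P_cr = π²EI/L_e² = π²×112000×1.578×10^6/2996² = 194300 N.
P_allow = P_cr/n = 194300/3.1 = 62690 N.

P_allow = 62.7 kN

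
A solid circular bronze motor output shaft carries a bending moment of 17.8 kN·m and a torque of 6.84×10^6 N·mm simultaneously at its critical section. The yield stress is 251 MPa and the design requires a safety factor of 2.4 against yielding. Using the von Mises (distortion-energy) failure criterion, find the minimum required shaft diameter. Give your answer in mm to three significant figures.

d = 122 mm

σ_allow = σ_y/n = 251/2.4 = 104.6 MPa.
For a solid shaft σ_b = 32M/(πd³) and τ = 16T/(πd³), so the von Mises stress is σ' = (16/πd³)·√(4M²+3T²).
√(4M²+3T²) = √(4×(1.780×10^7)² + 3×(6.840×10^6)²) = 3.752×10^7 N·mm.
d³ = 16×3.752×10^7/(π×104.6) = 1.827×10^6 mm³.
d = 122.3 mm.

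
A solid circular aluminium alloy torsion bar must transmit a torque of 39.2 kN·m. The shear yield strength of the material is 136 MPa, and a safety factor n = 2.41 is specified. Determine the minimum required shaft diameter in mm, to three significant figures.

d = 152 mm

Allowable shear stress τ_allow = 136/2.41 = 56.43 MPa.
For a solid shaft τ = 16T/(πd³), so d³ = 16T/(π τ_allow) = 16×3.9200×10^7/(π×56.43) = 3.538×10^6 mm³.
d = (3.538×10^6)^(1/3) = 152.4 mm.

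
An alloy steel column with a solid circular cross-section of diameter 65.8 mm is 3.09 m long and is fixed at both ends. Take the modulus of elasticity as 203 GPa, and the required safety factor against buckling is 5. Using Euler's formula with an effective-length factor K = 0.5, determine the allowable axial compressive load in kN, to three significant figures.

P_allow = 154 kN

I = πd⁴/64 = π×65.8⁴/64 = 920200 mm⁴.
Effective length L_e = KL = 0.5×3.09 m = 1545 mm.
Euler critical load P_cr = π²EI/L_e² = π²×203000×920200/1545² = 772300 N.
P_allow = P_cr/n = 772300/5 = 154500 N.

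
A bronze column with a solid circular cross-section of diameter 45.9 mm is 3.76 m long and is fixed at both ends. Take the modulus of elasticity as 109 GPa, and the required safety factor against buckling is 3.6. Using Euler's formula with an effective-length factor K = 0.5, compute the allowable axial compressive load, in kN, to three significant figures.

I = πd⁴/64 = π×45.9⁴/64 = 217900 mm⁴.
Effective length L_e = KL = 0.5×3.76 m = 1880 mm.
Euler critical load P_cr = π²EI/L_e² = π²×109000×217900/1880² = 66320 N.
P_allow = P_cr/n = 66320/3.6 = 18420 N.

P_allow = 18.4 kN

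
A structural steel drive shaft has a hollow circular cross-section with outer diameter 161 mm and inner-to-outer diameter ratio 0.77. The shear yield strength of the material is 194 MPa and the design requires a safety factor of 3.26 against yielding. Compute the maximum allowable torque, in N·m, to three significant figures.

τ_allow = 194/3.26 = 59.51 MPa.
For a hollow shaft T_allow = τ_allow·πd_o³(1−k⁴)/16 with 1−k⁴ = 0.6485, so πd_o³(1−k⁴)/16 = 531400 mm³.
T_allow = 59.51×531400 = 3.162×10^7 N·mm = 31620 N·m.

T_allow = 31600 N·m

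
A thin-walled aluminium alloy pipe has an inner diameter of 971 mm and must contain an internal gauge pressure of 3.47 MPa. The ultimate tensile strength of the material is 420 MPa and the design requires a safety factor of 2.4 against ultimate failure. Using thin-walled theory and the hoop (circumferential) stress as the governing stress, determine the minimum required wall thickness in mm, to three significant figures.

t = 9.63 mm

σ_allow = 420/2.4 = 175.0 MPa.
Hoop stress σ_h = pD/(2t), so t = pD/(2σ_allow) = 3.47×971/(2×175.0) = 9.627 mm.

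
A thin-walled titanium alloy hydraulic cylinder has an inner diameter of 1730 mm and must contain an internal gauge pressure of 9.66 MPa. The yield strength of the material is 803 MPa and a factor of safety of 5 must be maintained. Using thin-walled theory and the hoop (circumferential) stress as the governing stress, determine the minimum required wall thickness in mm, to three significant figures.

t = 52.0 mm

σ_allow = 803/5 = 160.6 MPa.
Hoop stress σ_h = pD/(2t), so t = pD/(2σ_allow) = 9.66×1730/(2×160.6) = 52.03 mm.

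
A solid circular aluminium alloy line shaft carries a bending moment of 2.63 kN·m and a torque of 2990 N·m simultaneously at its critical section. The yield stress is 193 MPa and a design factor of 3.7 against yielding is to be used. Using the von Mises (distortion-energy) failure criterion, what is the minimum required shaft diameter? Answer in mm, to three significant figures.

d = 89.7 mm

σ_allow = σ_y/n = 193/3.7 = 52.16 MPa.
For a solid shaft σ_b = 32M/(πd³) and τ = 16T/(πd³), so the von Mises stress is σ' = (16/πd³)·√(4M²+3T²).
√(4M²+3T²) = √(4×(2.630×10^6)² + 3×(2.990×10^6)²) = 7.382×10^6 N·mm.
d³ = 16×7.382×10^6/(π×52.16) = 720700 mm³.
d = 89.66 mm.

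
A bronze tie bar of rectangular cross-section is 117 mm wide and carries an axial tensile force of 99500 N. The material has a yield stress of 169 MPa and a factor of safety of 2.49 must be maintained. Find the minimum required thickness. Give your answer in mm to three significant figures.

σ_allow = 169/2.49 = 67.87 MPa.
Required area A = F/σ_allow = 99500/67.87 = 1466 mm².
t = A/w = 1466/117 = 12.53 mm.

t = 12.5 mm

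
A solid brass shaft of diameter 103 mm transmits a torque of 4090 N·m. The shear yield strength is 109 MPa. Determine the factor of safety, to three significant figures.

n = 5.72

τ = 16T/(πd³) = 16×4090000/(π×103³) = 19.06 MPa.
n = τ_limit/τ = 109/19.06 = 5.718.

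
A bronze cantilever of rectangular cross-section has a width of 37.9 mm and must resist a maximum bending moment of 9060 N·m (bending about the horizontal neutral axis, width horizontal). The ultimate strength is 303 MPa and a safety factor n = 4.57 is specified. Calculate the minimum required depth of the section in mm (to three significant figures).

h = 147 mm

σ_allow = 303/4.57 = 66.30 MPa.
For a rectangular section σ = 6M/(bh²), so h² = 6M/(b σ_allow) = 6×9060000/(37.9×66.30) = 21630 mm².
h = 147.1 mm.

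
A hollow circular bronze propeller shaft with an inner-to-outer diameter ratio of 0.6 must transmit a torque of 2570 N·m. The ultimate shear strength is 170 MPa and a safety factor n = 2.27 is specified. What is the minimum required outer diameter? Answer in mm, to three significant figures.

τ_allow = 170/2.27 = 74.89 MPa.
For a hollow shaft τ = 16T/[πd_o³(1−k⁴)] with k = 0.6, so 1−k⁴ = 0.8704.
d_o³ = 16T/[π τ_allow (1−k⁴)] = 16×2570000/(π×74.89×0.8704) = 200800 mm³.
d_o = 58.56 mm.

d_o = 58.6 mm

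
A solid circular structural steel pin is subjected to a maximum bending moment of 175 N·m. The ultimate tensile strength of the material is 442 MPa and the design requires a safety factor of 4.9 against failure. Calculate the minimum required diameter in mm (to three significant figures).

d = 27.0 mm

σ_allow = 442/4.9 = 90.20 MPa.
For a solid circular section σ = 32M/(πd³), so d³ = 32M/(π σ_allow) = 32×175000/(π×90.20) = 19760 mm³.
d = 27.04 mm.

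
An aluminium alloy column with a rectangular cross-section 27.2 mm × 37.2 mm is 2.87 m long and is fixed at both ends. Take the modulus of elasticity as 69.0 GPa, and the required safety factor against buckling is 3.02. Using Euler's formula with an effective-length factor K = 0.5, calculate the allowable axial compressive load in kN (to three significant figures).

P_allow = 6.83 kN

Buckling occurs about the weak axis: I_min = h·b³/12 = 37.2×27.2³/12 = 62380 mm⁴ (b = 27.2 mm is the smaller dimension).
Effective length L_e = KL = 0.5×2.87 m = 1435 mm.
Euler critical load P_cr = π²EI/L_e² = π²×69000×62380/1435² = 20630 N.
P_allow = P_cr/n = 20630/3.02 = 6831 N.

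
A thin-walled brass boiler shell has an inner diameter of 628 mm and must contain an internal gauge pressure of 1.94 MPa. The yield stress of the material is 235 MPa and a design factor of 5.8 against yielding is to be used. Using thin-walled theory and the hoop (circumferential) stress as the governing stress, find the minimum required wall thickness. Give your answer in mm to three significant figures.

σ_allow = 235/5.8 = 40.52 MPa.
Hoop stress σ_h = pD/(2t), so t = pD/(2σ_allow) = 1.94×628/(2×40.52) = 15.03 mm.

t = 15.0 mm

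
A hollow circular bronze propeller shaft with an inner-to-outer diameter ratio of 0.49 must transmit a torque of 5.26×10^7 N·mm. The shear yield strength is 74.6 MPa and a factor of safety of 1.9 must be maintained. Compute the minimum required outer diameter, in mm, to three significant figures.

d_o = 193 mm

τ_allow = 74.6/1.9 = 39.26 MPa.
For a hollow shaft τ = 16T/[πd_o³(1−k⁴)] with k = 0.49, so 1−k⁴ = 0.9424.
d_o³ = 16T/[π τ_allow (1−k⁴)] = 16×5.2600×10^7/(π×39.26×0.9424) = 7.240×10^6 mm³.
d_o = 193.5 mm.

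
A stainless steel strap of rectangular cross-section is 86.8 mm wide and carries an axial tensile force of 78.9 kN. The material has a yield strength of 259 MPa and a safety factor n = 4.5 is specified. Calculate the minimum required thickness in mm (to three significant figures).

σ_allow = 259/4.5 = 57.56 MPa.
Required area A = F/σ_allow = 78900/57.56 = 1371 mm².
t = A/w = 1371/86.8 = 15.79 mm.

t = 15.8 mm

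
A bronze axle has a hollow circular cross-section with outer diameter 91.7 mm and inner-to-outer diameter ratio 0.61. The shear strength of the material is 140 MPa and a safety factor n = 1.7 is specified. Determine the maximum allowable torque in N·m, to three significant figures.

T_allow = 10700 N·m

τ_allow = 140/1.7 = 82.35 MPa.
For a hollow shaft T_allow = τ_allow·πd_o³(1−k⁴)/16 with 1−k⁴ = 0.8615, so πd_o³(1−k⁴)/16 = 130400 mm³.
T_allow = 82.35×130400 = 1.074×10^7 N·mm = 10740 N·m.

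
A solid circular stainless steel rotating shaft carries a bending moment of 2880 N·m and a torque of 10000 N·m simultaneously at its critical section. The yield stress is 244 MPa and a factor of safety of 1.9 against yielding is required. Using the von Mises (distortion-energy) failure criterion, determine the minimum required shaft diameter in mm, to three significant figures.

σ_allow = σ_y/n = 244/1.9 = 128.4 MPa.
For a solid shaft σ_b = 32M/(πd³) and τ = 16T/(πd³), so the von Mises stress is σ' = (16/πd³)·√(4M²+3T²).
√(4M²+3T²) = √(4×(2.880×10^6)² + 3×(1.000×10^7)²) = 1.825×10^7 N·mm.
d³ = 16×1.825×10^7/(π×128.4) = 723900 mm³.
d = 89.79 mm.

d = 89.8 mm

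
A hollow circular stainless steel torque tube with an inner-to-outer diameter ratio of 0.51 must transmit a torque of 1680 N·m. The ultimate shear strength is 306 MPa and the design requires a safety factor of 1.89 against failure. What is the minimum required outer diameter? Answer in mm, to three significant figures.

d_o = 38.4 mm

τ_allow = 306/1.89 = 161.9 MPa.
For a hollow shaft τ = 16T/[πd_o³(1−k⁴)] with k = 0.51, so 1−k⁴ = 0.9323.
d_o³ = 16T/[π τ_allow (1−k⁴)] = 16×1680000/(π×161.9×0.9323) = 56680 mm³.
d_o = 38.41 mm.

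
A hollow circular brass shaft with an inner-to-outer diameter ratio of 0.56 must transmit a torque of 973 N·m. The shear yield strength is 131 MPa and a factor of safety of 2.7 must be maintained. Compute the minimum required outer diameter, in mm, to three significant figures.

τ_allow = 131/2.7 = 48.52 MPa.
For a hollow shaft τ = 16T/[πd_o³(1−k⁴)] with k = 0.56, so 1−k⁴ = 0.9017.
d_o³ = 16T/[π τ_allow (1−k⁴)] = 16×973000/(π×48.52×0.9017) = 113300 mm³.
d_o = 48.39 mm.

d_o = 48.4 mm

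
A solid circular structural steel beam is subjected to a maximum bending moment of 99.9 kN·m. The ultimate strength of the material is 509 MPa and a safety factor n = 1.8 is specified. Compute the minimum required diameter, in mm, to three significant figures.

σ_allow = 509/1.8 = 282.8 MPa.
For a solid circular section σ = 32M/(πd³), so d³ = 32M/(π σ_allow) = 32×9.9900×10^7/(π×282.8) = 3.598×10^6 mm³.
d = 153.2 mm.

d = 153 mm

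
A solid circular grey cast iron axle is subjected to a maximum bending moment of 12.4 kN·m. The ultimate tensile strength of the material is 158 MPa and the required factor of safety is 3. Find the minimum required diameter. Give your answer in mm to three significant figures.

d = 134 mm

σ_allow = 158/3 = 52.67 MPa.
For a solid circular section σ = 32M/(πd³), so d³ = 32M/(π σ_allow) = 32×1.2400×10^7/(π×52.67) = 2.398×10^6 mm³.
d = 133.9 mm.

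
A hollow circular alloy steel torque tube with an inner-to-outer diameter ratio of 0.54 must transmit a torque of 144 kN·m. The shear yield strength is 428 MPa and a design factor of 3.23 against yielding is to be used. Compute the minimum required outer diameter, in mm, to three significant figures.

τ_allow = 428/3.23 = 132.5 MPa.
For a hollow shaft τ = 16T/[πd_o³(1−k⁴)] with k = 0.54, so 1−k⁴ = 0.9150.
d_o³ = 16T/[π τ_allow (1−k⁴)] = 16×1.4400×10^8/(π×132.5×0.9150) = 6.049×10^6 mm³.
d_o = 182.2 mm.

d_o = 182 mm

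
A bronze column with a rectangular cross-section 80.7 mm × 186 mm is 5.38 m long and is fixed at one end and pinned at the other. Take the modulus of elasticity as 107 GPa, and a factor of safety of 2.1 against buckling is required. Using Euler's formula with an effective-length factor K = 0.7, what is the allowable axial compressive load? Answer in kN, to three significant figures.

P_allow = 289 kN

Buckling occurs about the weak axis: I_min = h·b³/12 = 186×80.7³/12 = 8.146×10^6 mm⁴ (b = 80.7 mm is the smaller dimension).
Effective length L_e = KL = 0.7×5.38 m = 3766 mm.
Euler critical load P_cr = π²EI/L_e² = π²×107000×8.146×10^6/3766² = 606600 N.
P_allow = P_cr/n = 606600/2.1 = 288800 N.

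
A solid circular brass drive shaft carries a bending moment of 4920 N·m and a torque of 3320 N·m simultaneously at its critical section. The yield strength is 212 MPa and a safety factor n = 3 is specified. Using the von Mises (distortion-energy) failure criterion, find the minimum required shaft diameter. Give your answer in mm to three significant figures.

d = 93.7 mm

σ_allow = σ_y/n = 212/3 = 70.67 MPa.
For a solid shaft σ_b = 32M/(πd³) and τ = 16T/(πd³), so the von Mises stress is σ' = (16/πd³)·√(4M²+3T²).
√(4M²+3T²) = √(4×(4.920×10^6)² + 3×(3.320×10^6)²) = 1.140×10^7 N·mm.
d³ = 16×1.140×10^7/(π×70.67) = 821400 mm³.
d = 93.65 mm.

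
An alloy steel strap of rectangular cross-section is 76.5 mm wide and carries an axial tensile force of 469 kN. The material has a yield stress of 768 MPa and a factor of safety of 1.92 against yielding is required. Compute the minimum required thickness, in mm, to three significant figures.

σ_allow = 768/1.92 = 400.0 MPa.
Required area A = F/σ_allow = 469000/400.0 = 1172 mm².
t = A/w = 1172/76.5 = 15.33 mm.

t = 15.3 mm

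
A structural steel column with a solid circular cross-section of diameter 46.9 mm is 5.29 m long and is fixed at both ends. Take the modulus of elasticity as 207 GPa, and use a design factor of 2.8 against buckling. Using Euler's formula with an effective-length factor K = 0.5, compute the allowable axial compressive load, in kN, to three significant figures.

I = πd⁴/64 = π×46.9⁴/64 = 237500 mm⁴.
Effective length L_e = KL = 0.5×5.29 m = 2645 mm.
Euler critical load P_cr = π²EI/L_e² = π²×207000×237500/2645² = 69360 N.
P_allow = P_cr/n = 69360/2.8 = 24770 N.

P_allow = 24.8 kN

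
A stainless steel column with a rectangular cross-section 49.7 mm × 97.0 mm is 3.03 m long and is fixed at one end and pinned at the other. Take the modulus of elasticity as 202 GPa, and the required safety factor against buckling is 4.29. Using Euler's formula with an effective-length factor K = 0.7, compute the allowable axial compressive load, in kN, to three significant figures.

P_allow = 103 kN

Buckling occurs about the weak axis: I_min = h·b³/12 = 97.0×49.7³/12 = 992300 mm⁴ (b = 49.7 mm is the smaller dimension).
Effective length L_e = KL = 0.7×3.03 m = 2121 mm.
Euler critical load P_cr = π²EI/L_e² = π²×202000×992300/2121² = 439800 N.
P_allow = P_cr/n = 439800/4.29 = 102500 N.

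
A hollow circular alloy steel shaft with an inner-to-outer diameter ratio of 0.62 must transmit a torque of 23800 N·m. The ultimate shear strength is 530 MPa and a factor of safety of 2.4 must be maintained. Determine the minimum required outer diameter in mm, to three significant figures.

d_o = 86.4 mm

τ_allow = 530/2.4 = 220.8 MPa.
For a hollow shaft τ = 16T/[πd_o³(1−k⁴)] with k = 0.62, so 1−k⁴ = 0.8522.
d_o³ = 16T/[π τ_allow (1−k⁴)] = 16×2.3800×10^7/(π×220.8×0.8522) = 644100 mm³.
d_o = 86.36 mm.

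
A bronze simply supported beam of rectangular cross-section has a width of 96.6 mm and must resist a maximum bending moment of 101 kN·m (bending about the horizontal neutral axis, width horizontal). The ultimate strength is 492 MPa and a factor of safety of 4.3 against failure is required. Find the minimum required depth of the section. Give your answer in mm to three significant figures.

h = 234 mm

σ_allow = 492/4.3 = 114.4 MPa.
For a rectangular section σ = 6M/(bh²), so h² = 6M/(b σ_allow) = 6×1.0100×10^8/(96.6×114.4) = 54830 mm².
h = 234.2 mm.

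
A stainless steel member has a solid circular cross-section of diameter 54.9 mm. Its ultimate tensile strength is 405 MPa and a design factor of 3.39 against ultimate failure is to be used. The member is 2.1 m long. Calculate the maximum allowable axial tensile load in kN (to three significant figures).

F_allow = 283 kN

σ_allow = 405/3.39 = 119.5 MPa.
A = πd²/4 = π×54.9²/4 = 2367 mm².
F_allow = σ_allow × A = 119.5×2367 = 282800 N.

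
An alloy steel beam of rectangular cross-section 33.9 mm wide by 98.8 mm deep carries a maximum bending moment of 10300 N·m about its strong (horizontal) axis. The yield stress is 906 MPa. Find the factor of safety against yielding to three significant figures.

Section modulus S = bh²/6 = 33.9×98.8²/6 = 55150 mm³.
σ = M/S = 1.0300×10^7/55150 = 186.8 MPa.
n = 906/186.8 = 4.851.

n = 4.85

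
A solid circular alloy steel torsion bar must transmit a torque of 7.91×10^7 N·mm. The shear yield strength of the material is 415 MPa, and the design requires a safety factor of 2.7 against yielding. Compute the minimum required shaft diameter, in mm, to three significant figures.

Allowable shear stress τ_allow = 415/2.7 = 153.7 MPa.
For a solid shaft τ = 16T/(πd³), so d³ = 16T/(π τ_allow) = 16×7.9100×10^7/(π×153.7) = 2.621×10^6 mm³.
d = (2.621×10^6)^(1/3) = 137.9 mm.

d = 138 mm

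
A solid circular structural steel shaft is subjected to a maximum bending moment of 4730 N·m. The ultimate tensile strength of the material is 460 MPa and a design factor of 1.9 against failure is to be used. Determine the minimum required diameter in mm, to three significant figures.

d = 58.4 mm

σ_allow = 460/1.9 = 242.1 MPa.
For a solid circular section σ = 32M/(πd³), so d³ = 32M/(π σ_allow) = 32×4730000/(π×242.1) = 199000 mm³.
d = 58.38 mm.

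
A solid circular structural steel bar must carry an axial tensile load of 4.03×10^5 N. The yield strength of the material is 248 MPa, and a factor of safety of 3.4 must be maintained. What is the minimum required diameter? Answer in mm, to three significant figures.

Allowable stress σ_allow = 248/3.4 = 72.94 MPa.
Required area A = F/σ_allow = 403000/72.94 = 5525 mm².
A = πd²/4 → d = √(4A/π) = 83.87 mm.

d = 83.9 mm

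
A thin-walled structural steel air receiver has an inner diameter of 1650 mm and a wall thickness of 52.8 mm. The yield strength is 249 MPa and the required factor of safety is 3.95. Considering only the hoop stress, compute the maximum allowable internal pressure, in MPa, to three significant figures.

σ_allow = 249/3.95 = 63.04 MPa.
σ_h = pD/(2t) → p_allow = 2σ_allow t/D = 2×63.04×52.8/1650 = 4.034 MPa.

p_allow = 4.03 MPa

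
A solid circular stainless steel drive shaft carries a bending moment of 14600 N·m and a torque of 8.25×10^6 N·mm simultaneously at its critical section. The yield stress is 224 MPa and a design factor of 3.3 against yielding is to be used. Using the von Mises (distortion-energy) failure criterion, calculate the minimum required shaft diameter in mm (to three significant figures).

σ_allow = σ_y/n = 224/3.3 = 67.88 MPa.
For a solid shaft σ_b = 32M/(πd³) and τ = 16T/(πd³), so the von Mises stress is σ' = (16/πd³)·√(4M²+3T²).
√(4M²+3T²) = √(4×(1.460×10^7)² + 3×(8.250×10^6)²) = 3.251×10^7 N·mm.
d³ = 16×3.251×10^7/(π×67.88) = 2.439×10^6 mm³.
d = 134.6 mm.

d = 135 mm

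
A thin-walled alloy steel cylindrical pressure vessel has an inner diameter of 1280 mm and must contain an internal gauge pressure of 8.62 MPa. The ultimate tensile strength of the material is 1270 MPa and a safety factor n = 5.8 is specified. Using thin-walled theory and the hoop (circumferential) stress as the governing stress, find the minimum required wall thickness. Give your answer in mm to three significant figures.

σ_allow = 1270/5.8 = 219.0 MPa.
Hoop stress σ_h = pD/(2t), so t = pD/(2σ_allow) = 8.62×1280/(2×219.0) = 25.19 mm.

t = 25.2 mm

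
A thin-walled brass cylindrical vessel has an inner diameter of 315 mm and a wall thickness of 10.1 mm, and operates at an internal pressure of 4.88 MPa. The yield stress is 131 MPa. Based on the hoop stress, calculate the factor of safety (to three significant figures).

σ_h = pD/(2t) = 4.88×315/(2×10.1) = 76.10 MPa.
n = 131/76.10 = 1.721.

n = 1.72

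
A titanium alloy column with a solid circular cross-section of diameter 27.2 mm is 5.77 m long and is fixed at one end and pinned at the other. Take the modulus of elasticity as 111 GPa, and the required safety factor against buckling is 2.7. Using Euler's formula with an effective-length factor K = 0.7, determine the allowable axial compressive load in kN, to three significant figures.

I = πd⁴/64 = π×27.2⁴/64 = 26870 mm⁴.
Effective length L_e = KL = 0.7×5.77 m = 4039 mm.
Euler critical load P_cr = π²EI/L_e² = π²×111000×26870/4039² = 1804 N.
P_allow = P_cr/n = 1804/2.7 = 668.3 N.

P_allow = 0.668 kN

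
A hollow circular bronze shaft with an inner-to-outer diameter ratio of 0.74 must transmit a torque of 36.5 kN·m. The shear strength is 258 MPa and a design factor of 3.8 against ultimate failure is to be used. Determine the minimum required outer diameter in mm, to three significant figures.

τ_allow = 258/3.8 = 67.89 MPa.
For a hollow shaft τ = 16T/[πd_o³(1−k⁴)] with k = 0.74, so 1−k⁴ = 0.7001.
d_o³ = 16T/[π τ_allow (1−k⁴)] = 16×3.6500×10^7/(π×67.89×0.7001) = 3.911×10^6 mm³.
d_o = 157.5 mm.

d_o = 158 mm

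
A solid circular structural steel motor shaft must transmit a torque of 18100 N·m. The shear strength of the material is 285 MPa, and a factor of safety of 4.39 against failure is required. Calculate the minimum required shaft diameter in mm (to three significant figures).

d = 112 mm

Allowable shear stress τ_allow = 285/4.39 = 64.92 MPa.
For a solid shaft τ = 16T/(πd³), so d³ = 16T/(π τ_allow) = 16×1.8100×10^7/(π×64.92) = 1.420×10^6 mm³.
d = (1.420×10^6)^(1/3) = 112.4 mm.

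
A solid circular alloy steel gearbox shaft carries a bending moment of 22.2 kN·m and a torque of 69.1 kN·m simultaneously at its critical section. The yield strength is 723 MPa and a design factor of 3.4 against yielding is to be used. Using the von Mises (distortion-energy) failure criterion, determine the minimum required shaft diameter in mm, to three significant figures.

d = 145 mm

σ_allow = σ_y/n = 723/3.4 = 212.6 MPa.
For a solid shaft σ_b = 32M/(πd³) and τ = 16T/(πd³), so the von Mises stress is σ' = (16/πd³)·√(4M²+3T²).
√(4M²+3T²) = √(4×(2.220×10^7)² + 3×(6.910×10^7)²) = 1.277×10^8 N·mm.
d³ = 16×1.277×10^8/(π×212.6) = 3.057×10^6 mm³.
d = 145.1 mm.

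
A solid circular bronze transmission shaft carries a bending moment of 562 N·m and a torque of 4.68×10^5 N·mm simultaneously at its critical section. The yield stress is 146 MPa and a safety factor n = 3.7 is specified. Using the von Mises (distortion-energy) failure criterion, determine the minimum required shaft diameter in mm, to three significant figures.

d = 56.3 mm

σ_allow = σ_y/n = 146/3.7 = 39.46 MPa.
For a solid shaft σ_b = 32M/(πd³) and τ = 16T/(πd³), so the von Mises stress is σ' = (16/πd³)·√(4M²+3T²).
√(4M²+3T²) = √(4×(562000)² + 3×(468000)²) = 1.386×10^6 N·mm.
d³ = 16×1.386×10^6/(π×39.46) = 178900 mm³.
d = 56.34 mm.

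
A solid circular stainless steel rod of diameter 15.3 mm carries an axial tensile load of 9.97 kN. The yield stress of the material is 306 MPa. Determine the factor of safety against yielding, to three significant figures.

n = 5.64

A = πd²/4 = 183.9 mm².
σ = F/A = 9970.0/183.9 = 54.23 MPa.
n = 306/54.23 = 5.643.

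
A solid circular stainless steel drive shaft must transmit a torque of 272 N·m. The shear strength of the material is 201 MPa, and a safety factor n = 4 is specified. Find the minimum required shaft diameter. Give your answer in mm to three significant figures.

Allowable shear stress τ_allow = 201/4 = 50.25 MPa.
For a solid shaft τ = 16T/(πd³), so d³ = 16T/(π τ_allow) = 16×272000/(π×50.25) = 27570 mm³.
d = (27570)^(1/3) = 30.21 mm.

d = 30.2 mm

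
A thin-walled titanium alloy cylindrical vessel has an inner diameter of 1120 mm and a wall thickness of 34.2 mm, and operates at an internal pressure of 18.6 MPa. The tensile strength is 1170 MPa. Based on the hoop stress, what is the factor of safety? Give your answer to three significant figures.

n = 3.84

σ_h = pD/(2t) = 18.6×1120/(2×34.2) = 304.6 MPa.
n = 1170/304.6 = 3.842.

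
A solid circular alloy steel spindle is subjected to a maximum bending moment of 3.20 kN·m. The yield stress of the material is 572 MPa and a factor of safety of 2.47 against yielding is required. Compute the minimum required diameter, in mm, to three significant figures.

d = 52.0 mm

σ_allow = 572/2.47 = 231.6 MPa.
For a solid circular section σ = 32M/(πd³), so d³ = 32M/(π σ_allow) = 32×3200000/(π×231.6) = 140800 mm³.
d = 52.02 mm.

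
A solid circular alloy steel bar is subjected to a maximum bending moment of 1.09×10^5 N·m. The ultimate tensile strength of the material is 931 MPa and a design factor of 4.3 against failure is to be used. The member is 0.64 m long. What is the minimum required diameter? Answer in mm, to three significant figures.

σ_allow = 931/4.3 = 216.5 MPa.
For a solid circular section σ = 32M/(πd³), so d³ = 32M/(π σ_allow) = 32×1.0900×10^8/(π×216.5) = 5.128×10^6 mm³.
d = 172.4 mm.

d = 172 mm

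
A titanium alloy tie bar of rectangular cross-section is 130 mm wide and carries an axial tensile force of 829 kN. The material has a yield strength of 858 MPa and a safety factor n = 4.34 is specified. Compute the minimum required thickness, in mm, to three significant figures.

t = 32.3 mm

σ_allow = 858/4.34 = 197.7 MPa.
Required area A = F/σ_allow = 829000/197.7 = 4193 mm².
t = A/w = 4193/130 = 32.26 mm.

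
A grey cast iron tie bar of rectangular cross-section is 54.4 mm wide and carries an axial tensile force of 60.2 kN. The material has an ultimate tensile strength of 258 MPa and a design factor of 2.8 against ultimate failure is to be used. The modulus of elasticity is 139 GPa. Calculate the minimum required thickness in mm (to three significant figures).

t = 12.0 mm

σ_allow = 258/2.8 = 92.14 MPa.
Required area A = F/σ_allow = 60200/92.14 = 653.3 mm².
t = A/w = 653.3/54.4 = 12.01 mm.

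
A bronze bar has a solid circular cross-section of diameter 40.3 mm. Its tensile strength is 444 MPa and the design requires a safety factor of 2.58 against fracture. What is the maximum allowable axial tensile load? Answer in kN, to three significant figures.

F_allow = 220 kN

σ_allow = 444/2.58 = 172.1 MPa.
A = πd²/4 = π×40.3²/4 = 1276 mm².
F_allow = σ_allow × A = 172.1×1276 = 219500 N.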